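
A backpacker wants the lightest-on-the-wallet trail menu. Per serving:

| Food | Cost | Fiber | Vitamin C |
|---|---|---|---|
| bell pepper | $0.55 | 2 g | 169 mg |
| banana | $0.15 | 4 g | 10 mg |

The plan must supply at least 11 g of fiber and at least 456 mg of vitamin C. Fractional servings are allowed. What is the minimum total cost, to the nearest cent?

$1.65

At the optimum either one food covers both requirements or two foods hit both targets exactly; no other combination can be cheaper.
bell pepper only: max(11/2, 456/169) = 5.5 servings → $3.02.
banana only: max(11/4, 456/10) = 45.6 servings → $6.84.
bell pepper + banana with both tight: 2.613 servings and 1.444 servings → $1.65.
The minimum over all feasible corners is $1.65.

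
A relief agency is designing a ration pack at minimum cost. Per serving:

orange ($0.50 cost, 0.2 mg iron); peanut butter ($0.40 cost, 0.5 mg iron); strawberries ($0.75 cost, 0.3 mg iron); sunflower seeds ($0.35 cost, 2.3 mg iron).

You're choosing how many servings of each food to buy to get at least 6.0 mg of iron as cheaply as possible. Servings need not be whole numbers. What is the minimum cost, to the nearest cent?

$0.91

Cost per mg of iron: sunflower seeds $0.1522, peanut butter $0.8000, orange $2.5000, strawberries $2.5000.
With no serving limits, use only sunflower seeds: 6.0 mg / 2.3 mg = 2.609 servings × $0.35 = $0.91.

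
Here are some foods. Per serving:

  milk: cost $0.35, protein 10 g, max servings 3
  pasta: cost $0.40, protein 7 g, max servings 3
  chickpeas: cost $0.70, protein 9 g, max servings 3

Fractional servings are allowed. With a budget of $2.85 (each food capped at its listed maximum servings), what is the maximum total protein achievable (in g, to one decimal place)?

Protein per dollar: milk 28.57, pasta 17.5, chickpeas 12.86.
Take 3 servings of milk: spends $1.05, +30.0 g protein (running total 30.0 g).
Take 3 servings of pasta: spends $1.20, +21.0 g protein (running total 51.0 g).
Take 0.8571 servings of chickpeas: spends $0.60, +7.7 g protein (running total 58.7 g).
Greedy by best ratio exhausts the cost allowance optimally: 58.7 g.

58.7 g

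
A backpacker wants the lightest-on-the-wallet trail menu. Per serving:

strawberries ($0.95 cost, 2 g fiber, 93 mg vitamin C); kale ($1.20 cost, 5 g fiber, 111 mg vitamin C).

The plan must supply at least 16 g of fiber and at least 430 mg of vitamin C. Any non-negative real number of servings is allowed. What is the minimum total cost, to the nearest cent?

For a min-cost LP with two ≥-constraints, a basic feasible solution has at most two positive variables.
strawberries only: max(16/2, 430/93) = 8 servings → $7.60.
kale only: max(16/5, 430/111) = 3.874 servings → $4.65.
strawberries + kale with both tight: 1.539 servings and 2.584 servings → $4.56.
The minimum over all feasible corners is $4.56.

$4.56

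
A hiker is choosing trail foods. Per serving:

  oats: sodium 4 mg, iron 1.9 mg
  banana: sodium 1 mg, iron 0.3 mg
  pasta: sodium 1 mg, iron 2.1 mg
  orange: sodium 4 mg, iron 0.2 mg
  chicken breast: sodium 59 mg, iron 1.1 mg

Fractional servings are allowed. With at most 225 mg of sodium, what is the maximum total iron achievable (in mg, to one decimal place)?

Iron per mg sodium: pasta 2.1, oats 0.475, banana 0.3, orange 0.05, chicken breast 0.01864.
With no serving limits, spend the whole sodium allowance on pasta: 225 mg / 1 mg × 2.1 mg = 472.5 mg.

472.5 mg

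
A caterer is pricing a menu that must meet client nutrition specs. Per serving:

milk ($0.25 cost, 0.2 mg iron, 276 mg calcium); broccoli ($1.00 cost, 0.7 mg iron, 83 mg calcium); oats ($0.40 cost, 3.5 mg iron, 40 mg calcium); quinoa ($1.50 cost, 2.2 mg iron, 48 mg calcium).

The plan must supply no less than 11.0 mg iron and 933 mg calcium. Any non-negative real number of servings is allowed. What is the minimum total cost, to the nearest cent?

$1.93

Two binding constraints pin down two serving amounts, so the optimal mix uses at most two foods. The candidates are each food alone (scaled to the tighter of iron/calcium) and each pair with both constraints tight.
milk only: max(11.0/0.2, 933/276) = 55 servings → $13.75.
broccoli only: max(11.0/0.7, 933/83) = 15.71 servings → $15.71.
oats only: max(11.0/3.5, 933/40) = 23.32 servings → $9.33.
quinoa only: max(11.0/2.2, 933/48) = 19.44 servings → $29.16.
milk + broccoli: intersection lies outside the first quadrant.
milk + oats with both tight: 2.949 servings and 2.974 servings → $1.93.
milk + quinoa with both tight: 2.551 servings and 4.768 servings → $7.79.
broccoli + oats with both tight: 10.76 servings and 0.9901 servings → $11.16.
broccoli + quinoa with both tight: 10.23 servings and 1.744 servings → $12.85.
oats + quinoa: intersection lies outside the first quadrant.
Cheapest feasible corner: $1.93.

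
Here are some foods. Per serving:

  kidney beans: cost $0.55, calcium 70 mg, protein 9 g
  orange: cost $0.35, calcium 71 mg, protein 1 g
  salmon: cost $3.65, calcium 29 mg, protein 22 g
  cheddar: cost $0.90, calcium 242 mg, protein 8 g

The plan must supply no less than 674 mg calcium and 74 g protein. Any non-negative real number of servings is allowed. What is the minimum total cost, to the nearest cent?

$4.75

Check every corner: each single food scaled to meet both minima, and each pair solved so both constraints bind.
kidney beans only: max(674/70, 74/9) = 9.629 servings → $5.30.
orange only: max(674/71, 74/1) = 74 servings → $25.90.
salmon only: max(674/29, 74/22) = 23.24 servings → $84.83.
cheddar only: max(674/242, 74/8) = 9.25 servings → $8.32.
kidney beans + orange with both tight: 8.049 servings and 1.557 servings → $4.97.
kidney beans + salmon: the both-tight solution has a negative serving — not a feasible corner.
kidney beans + cheddar with both tight: 7.735 servings and 0.5476 servings → $4.75.
orange + salmon with both tight: 8.273 servings and 2.988 servings → $13.80.
orange + cheddar: intersection lies outside the first quadrant.
salmon + cheddar with both tight: 2.458 servings and 2.491 servings → $11.21.
Cheapest feasible corner: $4.75.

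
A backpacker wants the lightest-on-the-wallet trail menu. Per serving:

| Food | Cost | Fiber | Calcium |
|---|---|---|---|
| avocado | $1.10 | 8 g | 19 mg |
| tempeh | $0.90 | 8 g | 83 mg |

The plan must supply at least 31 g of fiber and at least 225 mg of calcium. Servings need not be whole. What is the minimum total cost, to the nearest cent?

The cheapest plan sits at a corner of the feasible region — with two constraints it uses at most two foods.
avocado only: max(31/8, 225/19) = 11.84 servings → $13.03.
tempeh only: max(31/8, 225/83) = 3.875 servings → $3.49.
avocado + tempeh with both tight: 1.51 servings and 2.365 servings → $3.79.
Cheapest feasible corner: $3.49.

$3.49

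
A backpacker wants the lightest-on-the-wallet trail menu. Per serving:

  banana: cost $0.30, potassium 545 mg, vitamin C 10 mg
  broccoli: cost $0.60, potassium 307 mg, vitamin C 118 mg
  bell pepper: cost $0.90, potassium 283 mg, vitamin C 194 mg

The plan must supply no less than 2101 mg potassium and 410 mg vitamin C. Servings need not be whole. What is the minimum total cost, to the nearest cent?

For a min-cost LP with two ≥-constraints, a basic feasible solution has at most two positive variables.
banana only: max(2101/545, 410/10) = 41 servings → $12.30.
broccoli only: max(2101/307, 410/118) = 6.844 servings → $4.11.
bell pepper only: max(2101/283, 410/194) = 7.424 servings → $6.68.
banana + broccoli with both tight: 1.993 servings and 3.306 servings → $2.58.
banana + bell pepper with both tight: 2.833 servings and 1.967 servings → $2.62.
broccoli + bell pepper: the both-tight solution has a negative serving — not a feasible corner.
So the least-cost plan costs $2.58.

$2.58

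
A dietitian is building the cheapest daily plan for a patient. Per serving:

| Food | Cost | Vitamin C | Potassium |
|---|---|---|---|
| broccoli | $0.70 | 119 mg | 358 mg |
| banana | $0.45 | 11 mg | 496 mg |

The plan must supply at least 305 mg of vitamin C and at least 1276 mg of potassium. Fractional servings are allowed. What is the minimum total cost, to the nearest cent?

A basic optimal solution has at most two foods positive. Try each food alone and each pair with both targets met exactly.
broccoli only: max(305/119, 1276/358) = 3.564 servings → $2.49.
banana only: max(305/11, 1276/496) = 27.73 servings → $12.48.
broccoli + banana with both tight: 2.491 servings and 0.7743 servings → $2.09.
Cheapest feasible corner: $2.09.

$2.09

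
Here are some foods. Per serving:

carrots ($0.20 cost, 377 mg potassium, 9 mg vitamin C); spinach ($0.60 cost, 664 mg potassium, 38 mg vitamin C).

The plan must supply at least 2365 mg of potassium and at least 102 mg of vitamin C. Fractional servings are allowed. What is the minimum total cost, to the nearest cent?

$1.76

carrots only: max(2365/377, 102/9) = 11.33 servings → $2.27.
spinach only: max(2365/664, 102/38) = 3.562 servings → $2.14.
carrots + spinach with both tight: 2.652 servings and 2.056 servings → $1.76.
The minimum over all feasible corners is $1.76.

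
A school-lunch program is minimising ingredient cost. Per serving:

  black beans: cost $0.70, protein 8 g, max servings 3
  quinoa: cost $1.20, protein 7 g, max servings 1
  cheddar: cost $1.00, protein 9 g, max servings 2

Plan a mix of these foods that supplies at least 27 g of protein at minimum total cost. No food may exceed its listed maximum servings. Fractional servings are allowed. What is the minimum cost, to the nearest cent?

$2.43

Cost per g of protein: black beans $0.0875, cheddar $0.1111, quinoa $0.1714.
Take 3 servings of black beans: +24.0 g protein for $2.10 (total $2.10, still need 3.0 g).
Take 0.3333 servings of cheddar: +3.0 g protein for $0.33 (total $2.43, still need 0.0 g).
Filling from the cheapest source first is optimal under one linear minimum: $2.43.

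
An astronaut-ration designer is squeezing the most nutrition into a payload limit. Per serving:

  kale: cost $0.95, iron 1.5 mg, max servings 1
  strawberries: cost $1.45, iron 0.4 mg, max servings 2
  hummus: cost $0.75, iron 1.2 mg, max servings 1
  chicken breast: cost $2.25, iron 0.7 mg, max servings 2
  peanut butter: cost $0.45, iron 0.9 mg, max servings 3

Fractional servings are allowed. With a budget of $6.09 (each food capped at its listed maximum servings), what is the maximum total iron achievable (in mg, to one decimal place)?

Iron per dollar: peanut butter 2, hummus 1.6, kale 1.579, chicken breast 0.3111, strawberries 0.2759.
Take 3 servings of peanut butter: spends $1.35, +2.7 mg iron (running total 2.7 mg).
Take 1 serving of hummus: spends $0.75, +1.2 mg iron (running total 3.9 mg).
Take 1 serving of kale: spends $0.95, +1.5 mg iron (running total 5.4 mg).
Take 1.351 servings of chicken breast: spends $3.04, +0.9 mg iron (running total 6.3 mg).
Greedy by best ratio exhausts the cost allowance optimally: 6.3 mg.

6.3 mg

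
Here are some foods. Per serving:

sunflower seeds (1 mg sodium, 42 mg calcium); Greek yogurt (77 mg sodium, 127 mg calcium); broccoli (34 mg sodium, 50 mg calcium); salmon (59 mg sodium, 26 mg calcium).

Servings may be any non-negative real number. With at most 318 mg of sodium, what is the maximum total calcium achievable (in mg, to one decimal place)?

Calcium per mg sodium: sunflower seeds 42, Greek yogurt 1.649, broccoli 1.471, salmon 0.4407.
With no serving limits, spend the whole sodium allowance on sunflower seeds: 318 mg / 1 mg × 42 mg = 13356.0 mg.

13356.0 mg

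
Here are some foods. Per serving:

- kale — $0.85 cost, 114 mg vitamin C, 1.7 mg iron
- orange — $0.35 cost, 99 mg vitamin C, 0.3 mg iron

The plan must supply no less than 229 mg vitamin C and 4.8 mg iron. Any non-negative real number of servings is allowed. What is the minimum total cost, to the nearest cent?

$2.40

An LP optimum is at a vertex; with two nutrient constraints at most two foods are used. Check each candidate.
kale only: max(229/114, 4.8/1.7) = 2.824 servings → $2.40.
orange only: max(229/99, 4.8/0.3) = 16 servings → $5.60.
kale + orange: intersection lies outside the first quadrant.
Cheapest feasible corner: $2.40.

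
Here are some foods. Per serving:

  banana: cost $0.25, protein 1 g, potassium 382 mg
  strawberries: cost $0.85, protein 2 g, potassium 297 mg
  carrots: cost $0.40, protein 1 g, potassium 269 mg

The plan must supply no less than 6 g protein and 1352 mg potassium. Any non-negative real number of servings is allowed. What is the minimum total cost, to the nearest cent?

For a min-cost LP with two ≥-constraints, a basic feasible solution has at most two positive variables.
banana only: max(6/1, 1352/382) = 6 servings → $1.50.
strawberries only: max(6/2, 1352/297) = 4.552 servings → $3.87.
carrots only: max(6/1, 1352/269) = 6 servings → $2.40.
banana + strawberries with both tight: 1.974 servings and 2.013 servings → $2.20.
banana + carrots: the both-tight solution has a negative serving — not a feasible corner.
strawberries + carrots with both tight: 1.087 servings and 3.826 servings → $2.45.
So the least-cost plan costs $1.50.

$1.50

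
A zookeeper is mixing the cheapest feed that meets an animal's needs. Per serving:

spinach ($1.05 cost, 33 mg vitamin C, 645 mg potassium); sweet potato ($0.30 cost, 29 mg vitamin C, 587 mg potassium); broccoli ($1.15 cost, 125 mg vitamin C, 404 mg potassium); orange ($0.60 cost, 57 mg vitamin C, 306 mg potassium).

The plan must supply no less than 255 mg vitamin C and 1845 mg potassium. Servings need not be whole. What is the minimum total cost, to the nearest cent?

spinach only: max(255/33, 1845/645) = 7.727 servings → $8.11.
sweet potato only: max(255/29, 1845/587) = 8.793 servings → $2.64.
broccoli only: max(255/125, 1845/404) = 4.567 servings → $5.25.
orange only: max(255/57, 1845/306) = 6.029 servings → $3.62.
spinach + sweet potato with both targets exact would need a negative amount; discard.
spinach + broccoli with both tight: 1.896 servings and 1.539 servings → $3.76.
spinach + orange with both tight: 1.018 servings and 3.885 servings → $3.40.
sweet potato + broccoli with both tight: 2.07 servings and 1.56 servings → $2.41.
sweet potato + orange with both tight: 1.104 servings and 3.912 servings → $2.68.
broccoli + orange: the both-tight solution has a negative serving — not a feasible corner.
The minimum over all feasible corners is $2.41.

$2.41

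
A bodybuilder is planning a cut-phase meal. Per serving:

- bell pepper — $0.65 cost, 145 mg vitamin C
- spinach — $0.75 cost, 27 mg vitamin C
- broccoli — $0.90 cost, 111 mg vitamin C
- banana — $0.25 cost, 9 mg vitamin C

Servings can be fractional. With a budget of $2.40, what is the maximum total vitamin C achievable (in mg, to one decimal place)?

535.4 mg

Vitamin C per dollar: bell pepper 223.1, broccoli 123.3, spinach 36, banana 36.
With no serving limits, spend the whole cost allowance on bell pepper: $2.40 / $0.65 × 145 mg = 535.4 mg.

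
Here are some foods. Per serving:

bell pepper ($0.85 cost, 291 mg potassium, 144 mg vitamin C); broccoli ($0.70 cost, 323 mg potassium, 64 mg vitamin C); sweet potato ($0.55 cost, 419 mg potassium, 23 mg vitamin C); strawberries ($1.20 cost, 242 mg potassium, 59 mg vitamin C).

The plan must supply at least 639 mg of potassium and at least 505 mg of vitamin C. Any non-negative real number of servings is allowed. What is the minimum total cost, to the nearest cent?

$2.98

Check every corner: each single food scaled to meet both minima, and each pair solved so both constraints bind.
bell pepper only: max(639/291, 505/144) = 3.507 servings → $2.98.
broccoli only: max(639/323, 505/64) = 7.891 servings → $5.52.
sweet potato only: max(639/419, 505/23) = 21.96 servings → $12.08.
strawberries only: max(639/242, 505/59) = 8.559 servings → $10.27.
bell pepper + broccoli: intersection lies outside the first quadrant.
bell pepper + sweet potato: intersection lies outside the first quadrant.
bell pepper + strawberries: intersection lies outside the first quadrant.
broccoli + sweet potato with both targets exact would need a negative amount; discard.
broccoli + strawberries: the both-tight solution has a negative serving — not a feasible corner.
sweet potato + strawberries: intersection lies outside the first quadrant.
Cheapest feasible corner: $2.98.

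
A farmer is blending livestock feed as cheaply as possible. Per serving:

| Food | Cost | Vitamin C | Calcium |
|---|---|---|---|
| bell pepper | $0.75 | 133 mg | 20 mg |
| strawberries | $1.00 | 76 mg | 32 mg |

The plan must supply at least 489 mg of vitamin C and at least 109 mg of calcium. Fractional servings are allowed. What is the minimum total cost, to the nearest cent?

With two linear requirements the optimum uses one or two foods; enumerate the corners.
bell pepper only: max(489/133, 109/20) = 5.45 servings → $4.09.
strawberries only: max(489/76, 109/32) = 6.434 servings → $6.43.
bell pepper + strawberries with both tight: 2.692 servings and 1.724 servings → $3.74.
Cheapest feasible corner: $3.74.

$3.74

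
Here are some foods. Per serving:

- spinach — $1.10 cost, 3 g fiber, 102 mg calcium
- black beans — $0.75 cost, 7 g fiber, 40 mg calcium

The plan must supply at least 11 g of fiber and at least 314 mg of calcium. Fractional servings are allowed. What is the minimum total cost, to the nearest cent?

$3.48

For a min-cost LP with two ≥-constraints, a basic feasible solution has at most two positive variables.
spinach only: max(11/3, 314/102) = 3.667 servings → $4.03.
black beans only: max(11/7, 314/40) = 7.85 servings → $5.89.
spinach + black beans with both tight: 2.96 servings and 0.303 servings → $3.48.
Cheapest feasible corner: $3.48.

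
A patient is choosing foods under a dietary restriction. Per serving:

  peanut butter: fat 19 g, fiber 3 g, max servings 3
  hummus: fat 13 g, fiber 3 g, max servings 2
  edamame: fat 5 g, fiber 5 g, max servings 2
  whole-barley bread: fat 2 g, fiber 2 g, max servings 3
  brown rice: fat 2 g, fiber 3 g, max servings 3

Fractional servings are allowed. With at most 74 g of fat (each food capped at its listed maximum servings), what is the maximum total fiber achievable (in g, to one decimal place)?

Fiber per g fat: brown rice 1.5, edamame 1, whole-barley bread 1, hummus 0.2308, peanut butter 0.1579.
Take 3 servings of brown rice: uses 6 g fat, +9.0 g fiber (running total 9.0 g).
Take 2 servings of edamame: uses 10 g fat, +10.0 g fiber (running total 19.0 g).
Take 3 servings of whole-barley bread: uses 6 g fat, +6.0 g fiber (running total 25.0 g).
Take 2 servings of hummus: uses 26 g fat, +6.0 g fiber (running total 31.0 g).
Take 1.368 servings of peanut butter: uses 26 g fat, +4.1 g fiber (running total 35.1 g).
Filling greedily by fiber-per-g fat is optimal for one linear limit, giving 35.1 g.

35.1 g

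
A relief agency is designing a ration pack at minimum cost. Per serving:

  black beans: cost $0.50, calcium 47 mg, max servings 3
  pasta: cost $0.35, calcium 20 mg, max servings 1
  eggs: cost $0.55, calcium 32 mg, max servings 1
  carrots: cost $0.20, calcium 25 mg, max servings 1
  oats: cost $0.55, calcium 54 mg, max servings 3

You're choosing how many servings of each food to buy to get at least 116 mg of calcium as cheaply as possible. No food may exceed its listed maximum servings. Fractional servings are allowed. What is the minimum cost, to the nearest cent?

$1.13

Cost per mg of calcium: carrots $0.0080, oats $0.0102, black beans $0.0106, eggs $0.0172, pasta $0.0175.
Take 1 serving of carrots: +25.0 mg calcium for $0.20 (total $0.20, still need 91.0 mg).
Take 1.685 servings of oats: +91.0 mg calcium for $0.93 (total $1.13, still need 0.0 mg).
Filling from the cheapest source first is optimal under one linear minimum: $1.13.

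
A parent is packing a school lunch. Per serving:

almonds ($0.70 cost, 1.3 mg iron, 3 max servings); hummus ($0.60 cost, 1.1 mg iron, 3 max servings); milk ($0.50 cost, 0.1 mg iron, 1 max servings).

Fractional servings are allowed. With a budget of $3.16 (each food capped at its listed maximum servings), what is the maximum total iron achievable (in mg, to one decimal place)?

Iron per dollar: almonds 1.857, hummus 1.833, milk 0.2.
Take 3 servings of almonds: spends $2.10, +3.9 mg iron (running total 3.9 mg).
Take 1.767 servings of hummus: spends $1.06, +1.9 mg iron (running total 5.8 mg).
Greedy by best ratio exhausts the cost allowance optimally: 5.8 mg.

5.8 mg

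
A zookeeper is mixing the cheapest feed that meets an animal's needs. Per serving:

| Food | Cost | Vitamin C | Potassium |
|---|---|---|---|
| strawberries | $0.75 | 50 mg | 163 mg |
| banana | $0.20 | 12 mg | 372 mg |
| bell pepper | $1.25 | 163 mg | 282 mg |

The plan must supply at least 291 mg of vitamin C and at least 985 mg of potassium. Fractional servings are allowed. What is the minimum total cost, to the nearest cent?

strawberries only: max(291/50, 985/163) = 6.043 servings → $4.53.
banana only: max(291/12, 985/372) = 24.25 servings → $4.85.
bell pepper only: max(291/163, 985/282) = 3.493 servings → $4.37.
strawberries + banana with both tight: 5.794 servings and 0.1092 servings → $4.37.
strawberries + bell pepper with both targets exact would need a negative amount; discard.
banana + bell pepper with both tight: 1.371 servings and 1.684 servings → $2.38.
The minimum over all feasible corners is $2.38.

$2.38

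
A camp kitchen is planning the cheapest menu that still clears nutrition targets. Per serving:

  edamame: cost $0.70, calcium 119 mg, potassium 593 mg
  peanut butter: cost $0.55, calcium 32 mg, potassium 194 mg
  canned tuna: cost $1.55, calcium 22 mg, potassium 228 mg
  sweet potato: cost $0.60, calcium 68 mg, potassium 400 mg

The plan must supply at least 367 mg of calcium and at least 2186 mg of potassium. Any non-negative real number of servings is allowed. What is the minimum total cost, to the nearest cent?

$2.58

With two linear requirements the optimum uses one or two foods; enumerate the corners.
edamame only: max(367/119, 2186/593) = 3.686 servings → $2.58.
peanut butter only: max(367/32, 2186/194) = 11.47 servings → $6.31.
canned tuna only: max(367/22, 2186/228) = 16.68 servings → $25.86.
sweet potato only: max(367/68, 2186/400) = 5.465 servings → $3.28.
edamame + peanut butter with both tight: 0.3032 servings and 10.34 servings → $5.90.
edamame + canned tuna with both tight: 2.526 servings and 3.017 servings → $6.45.
edamame + sweet potato: intersection lies outside the first quadrant.
peanut butter + canned tuna with both targets exact would need a negative amount; discard.
peanut butter + sweet potato with both tight: 4.714 servings and 3.179 servings → $4.50.
canned tuna + sweet potato with both tight: 0.2757 servings and 5.308 servings → $3.61.
The minimum over all feasible corners is $2.58.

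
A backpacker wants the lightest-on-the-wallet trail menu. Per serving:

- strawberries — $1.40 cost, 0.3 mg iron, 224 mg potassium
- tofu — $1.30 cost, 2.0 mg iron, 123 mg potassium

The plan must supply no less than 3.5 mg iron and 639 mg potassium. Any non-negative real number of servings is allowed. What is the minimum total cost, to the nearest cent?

$4.76

Minimising a linear cost over {iron ≥ 3.5, potassium ≥ 639, servings ≥ 0} — the optimum is at a vertex, using one or two foods.
strawberries only: max(3.5/0.3, 639/224) = 11.67 servings → $16.33.
tofu only: max(3.5/2.0, 639/123) = 5.195 servings → $6.75.
strawberries + tofu with both tight: 2.062 servings and 1.441 servings → $4.76.
Cheapest feasible corner: $4.76.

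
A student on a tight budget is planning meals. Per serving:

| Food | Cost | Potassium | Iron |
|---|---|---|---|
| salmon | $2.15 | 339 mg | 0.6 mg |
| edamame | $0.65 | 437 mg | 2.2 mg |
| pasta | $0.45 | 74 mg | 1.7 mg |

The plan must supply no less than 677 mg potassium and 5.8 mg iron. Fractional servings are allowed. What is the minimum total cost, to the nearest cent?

$1.62

At the optimum either one food covers both requirements or two foods hit both targets exactly; no other combination can be cheaper.
salmon only: max(677/339, 5.8/0.6) = 9.667 servings → $20.78.
edamame only: max(677/437, 5.8/2.2) = 2.636 servings → $1.71.
pasta only: max(677/74, 5.8/1.7) = 9.149 servings → $4.12.
salmon + edamame: intersection lies outside the first quadrant.
salmon + pasta with both tight: 1.357 servings and 2.933 servings → $4.24.
edamame + pasta with both tight: 1.244 servings and 1.802 servings → $1.62.
So the least-cost plan costs $1.62.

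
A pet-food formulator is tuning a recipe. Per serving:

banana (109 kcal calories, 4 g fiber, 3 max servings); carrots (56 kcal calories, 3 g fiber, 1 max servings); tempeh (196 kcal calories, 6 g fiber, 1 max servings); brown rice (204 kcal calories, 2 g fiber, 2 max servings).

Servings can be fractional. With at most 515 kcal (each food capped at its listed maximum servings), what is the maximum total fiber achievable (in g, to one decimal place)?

Fiber per kcal: carrots 0.05357, banana 0.0367, tempeh 0.03061, brown rice 0.009804.
Take 1 serving of carrots: uses 56 kcal, +3.0 g fiber (running total 3.0 g).
Take 3 servings of banana: uses 327 kcal, +12.0 g fiber (running total 15.0 g).
Take 0.6735 servings of tempeh: uses 132 kcal, +4.0 g fiber (running total 19.0 g).
Filling greedily by fiber-per-kcal is optimal for one linear limit, giving 19.0 g.

19.0 g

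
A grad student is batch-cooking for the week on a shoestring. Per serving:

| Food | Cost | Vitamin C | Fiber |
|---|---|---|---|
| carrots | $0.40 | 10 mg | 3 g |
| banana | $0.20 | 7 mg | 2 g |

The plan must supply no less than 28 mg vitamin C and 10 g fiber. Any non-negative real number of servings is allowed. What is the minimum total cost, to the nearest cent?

carrots only: max(28/10, 10/3) = 3.333 servings → $1.33.
banana only: max(28/7, 10/2) = 5 servings → $1.00.
carrots + banana: intersection lies outside the first quadrant.
Cheapest feasible corner: $1.00.

$1.00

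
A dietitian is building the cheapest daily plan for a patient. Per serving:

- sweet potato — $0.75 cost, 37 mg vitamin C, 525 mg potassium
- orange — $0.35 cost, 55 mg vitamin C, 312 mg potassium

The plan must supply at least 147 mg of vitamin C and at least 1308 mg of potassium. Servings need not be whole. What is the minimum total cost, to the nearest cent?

With two linear requirements the optimum uses one or two foods; enumerate the corners.
sweet potato only: max(147/37, 1308/525) = 3.973 servings → $2.98.
orange only: max(147/55, 1308/312) = 4.192 servings → $1.47.
sweet potato + orange with both tight: 1.505 servings and 1.661 servings → $1.71.
So the least-cost plan costs $1.47.

$1.47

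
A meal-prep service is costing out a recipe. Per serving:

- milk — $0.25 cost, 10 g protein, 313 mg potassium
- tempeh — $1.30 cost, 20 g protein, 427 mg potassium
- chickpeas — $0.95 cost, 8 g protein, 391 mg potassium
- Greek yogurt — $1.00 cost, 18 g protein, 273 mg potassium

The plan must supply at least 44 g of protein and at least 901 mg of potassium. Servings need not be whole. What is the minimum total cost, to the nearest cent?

Minimising a linear cost over {protein ≥ 44, potassium ≥ 901, servings ≥ 0} — the optimum is at a vertex, using one or two foods.
milk only: max(44/10, 901/313) = 4.4 servings → $1.10.
tempeh only: max(44/20, 901/427) = 2.2 servings → $2.86.
chickpeas only: max(44/8, 901/391) = 5.5 servings → $5.22.
Greek yogurt only: max(44/18, 901/273) = 3.3 servings → $3.30.
milk + tempeh with both targets exact would need a negative amount; discard.
milk + chickpeas with both targets exact would need a negative amount; discard.
milk + Greek yogurt with both tight: 1.448 servings and 1.64 servings → $2.00.
tempeh + chickpeas: intersection lies outside the first quadrant.
tempeh + Greek yogurt with both tight: 1.889 servings and 0.345 servings → $2.80.
chickpeas + Greek yogurt with both tight: 0.8665 servings and 2.059 servings → $2.88.
The minimum over all feasible corners is $1.10.

$1.10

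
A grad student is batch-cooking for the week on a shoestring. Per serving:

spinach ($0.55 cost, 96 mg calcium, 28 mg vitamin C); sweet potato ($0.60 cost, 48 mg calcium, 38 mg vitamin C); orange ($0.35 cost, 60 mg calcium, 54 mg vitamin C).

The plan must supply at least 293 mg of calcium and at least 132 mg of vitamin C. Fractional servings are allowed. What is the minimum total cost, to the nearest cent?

$1.69

The cheapest plan sits at a corner of the feasible region — with two constraints it uses at most two foods.
spinach only: max(293/96, 132/28) = 4.714 servings → $2.59.
sweet potato only: max(293/48, 132/38) = 6.104 servings → $3.66.
orange only: max(293/60, 132/54) = 4.883 servings → $1.71.
spinach + sweet potato with both tight: 2.082 servings and 1.939 servings → $2.31.
spinach + orange with both tight: 2.255 servings and 1.275 servings → $1.69.
sweet potato + orange with both targets exact would need a negative amount; discard.
So the least-cost plan costs $1.69.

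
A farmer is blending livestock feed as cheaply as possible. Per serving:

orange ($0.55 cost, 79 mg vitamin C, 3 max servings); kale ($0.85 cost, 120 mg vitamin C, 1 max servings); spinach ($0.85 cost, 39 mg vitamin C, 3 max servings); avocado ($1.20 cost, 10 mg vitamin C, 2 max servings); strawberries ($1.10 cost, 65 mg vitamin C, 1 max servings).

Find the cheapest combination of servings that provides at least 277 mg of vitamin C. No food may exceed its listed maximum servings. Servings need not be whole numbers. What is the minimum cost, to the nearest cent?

Cost per mg of vitamin C: orange $0.0070, kale $0.0071, strawberries $0.0169, spinach $0.0218, avocado $0.1200.
Take 3 servings of orange: +237.0 mg vitamin C for $1.65 (total $1.65, still need 40.0 mg).
Take 0.3333 servings of kale: +40.0 mg vitamin C for $0.28 (total $1.93, still need 0.0 mg).
Filling from the cheapest source first is optimal under one linear minimum: $1.93.

$1.93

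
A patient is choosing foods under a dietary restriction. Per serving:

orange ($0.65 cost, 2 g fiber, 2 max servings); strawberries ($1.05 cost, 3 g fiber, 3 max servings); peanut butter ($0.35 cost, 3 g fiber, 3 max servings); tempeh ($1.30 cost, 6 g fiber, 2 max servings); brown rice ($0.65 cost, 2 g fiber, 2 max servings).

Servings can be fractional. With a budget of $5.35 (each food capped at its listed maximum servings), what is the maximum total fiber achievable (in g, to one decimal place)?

26.2 g

Fiber per dollar: peanut butter 8.571, tempeh 4.615, orange 3.077, brown rice 3.077, strawberries 2.857.
Take 3 servings of peanut butter: spends $1.05, +9.0 g fiber (running total 9.0 g).
Take 2 servings of tempeh: spends $2.60, +12.0 g fiber (running total 21.0 g).
Take 2 servings of orange: spends $1.30, +4.0 g fiber (running total 25.0 g).
Take 0.6154 servings of brown rice: spends $0.40, +1.2 g fiber (running total 26.2 g).
Filling greedily by fiber-per-dollar is optimal for one linear limit, giving 26.2 g.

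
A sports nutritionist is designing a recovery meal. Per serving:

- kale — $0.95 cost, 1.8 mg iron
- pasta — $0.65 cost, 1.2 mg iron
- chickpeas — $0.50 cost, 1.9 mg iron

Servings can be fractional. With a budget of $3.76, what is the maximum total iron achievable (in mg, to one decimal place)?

Iron per dollar: chickpeas 3.8, kale 1.895, pasta 1.846.
With no serving limits, spend the whole cost allowance on chickpeas: $3.76 / $0.50 × 1.9 mg = 14.3 mg.

14.3 mg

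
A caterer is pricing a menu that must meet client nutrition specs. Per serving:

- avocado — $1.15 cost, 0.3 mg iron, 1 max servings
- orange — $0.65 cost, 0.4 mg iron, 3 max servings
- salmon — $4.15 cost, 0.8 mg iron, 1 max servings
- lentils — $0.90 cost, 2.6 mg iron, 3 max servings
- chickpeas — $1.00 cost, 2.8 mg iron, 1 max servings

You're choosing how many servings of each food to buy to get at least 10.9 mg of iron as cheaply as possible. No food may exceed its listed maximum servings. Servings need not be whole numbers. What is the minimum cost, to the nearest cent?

Cost per mg of iron: lentils $0.3462, chickpeas $0.3571, orange $1.6250, avocado $3.8333, salmon $5.1875.
Take 3 servings of lentils: +7.8 mg iron for $2.70 (total $2.70, still need 3.1 mg).
Take 1 serving of chickpeas: +2.8 mg iron for $1.00 (total $3.70, still need 0.3 mg).
Take 0.75 servings of orange: +0.3 mg iron for $0.49 (total $4.19, still need 0.0 mg).
Filling from the cheapest source first is optimal under one linear minimum: $4.19.

$4.19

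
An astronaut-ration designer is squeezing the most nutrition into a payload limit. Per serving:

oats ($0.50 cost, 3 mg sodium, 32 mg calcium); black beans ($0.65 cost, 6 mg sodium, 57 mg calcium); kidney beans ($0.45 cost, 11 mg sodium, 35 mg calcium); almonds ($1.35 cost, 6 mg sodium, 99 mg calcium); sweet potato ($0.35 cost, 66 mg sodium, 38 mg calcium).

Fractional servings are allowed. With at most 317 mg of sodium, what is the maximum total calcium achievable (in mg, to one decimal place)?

5230.5 mg

Calcium per mg sodium: almonds 16.5, oats 10.67, black beans 9.5, kidney beans 3.182, sweet potato 0.5758.
With no serving limits, spend the whole sodium allowance on almonds: 317 mg / 6 mg × 99 mg = 5230.5 mg.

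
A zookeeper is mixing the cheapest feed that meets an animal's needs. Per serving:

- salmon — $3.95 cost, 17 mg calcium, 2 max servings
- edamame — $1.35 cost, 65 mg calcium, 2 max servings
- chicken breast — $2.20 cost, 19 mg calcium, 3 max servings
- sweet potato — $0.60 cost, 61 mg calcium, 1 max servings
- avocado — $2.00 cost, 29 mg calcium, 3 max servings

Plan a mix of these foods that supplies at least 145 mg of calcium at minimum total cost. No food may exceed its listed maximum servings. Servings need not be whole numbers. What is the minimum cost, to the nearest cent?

$2.34

Cost per mg of calcium: sweet potato $0.0098, edamame $0.0208, avocado $0.0690, chicken breast $0.1158, salmon $0.2324.
Take 1 serving of sweet potato: +61.0 mg calcium for $0.60 (total $0.60, still need 84.0 mg).
Take 1.292 servings of edamame: +84.0 mg calcium for $1.74 (total $2.34, still need 0.0 mg).
Greedy by cheapest-per-mg is optimal for a single linear constraint, so the minimum cost is $2.34.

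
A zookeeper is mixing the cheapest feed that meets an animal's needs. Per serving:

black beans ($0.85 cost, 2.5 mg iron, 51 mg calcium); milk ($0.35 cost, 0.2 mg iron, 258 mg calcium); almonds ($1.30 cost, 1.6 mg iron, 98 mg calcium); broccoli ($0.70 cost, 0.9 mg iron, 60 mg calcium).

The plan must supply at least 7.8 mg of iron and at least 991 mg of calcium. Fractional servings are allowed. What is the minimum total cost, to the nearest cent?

black beans only: max(7.8/2.5, 991/51) = 19.43 servings → $16.52.
milk only: max(7.8/0.2, 991/258) = 39 servings → $13.65.
almonds only: max(7.8/1.6, 991/98) = 10.11 servings → $13.15.
broccoli only: max(7.8/0.9, 991/60) = 16.52 servings → $11.56.
black beans + milk with both tight: 2.858 servings and 3.276 servings → $3.58.
black beans + almonds: the both-tight solution has a negative serving — not a feasible corner.
black beans + broccoli: the both-tight solution has a negative serving — not a feasible corner.
milk + almonds with both tight: 2.089 servings and 4.614 servings → $6.73.
milk + broccoli with both tight: 1.925 servings and 8.239 servings → $6.44.
almonds + broccoli with both targets exact would need a negative amount; discard.
The minimum over all feasible corners is $3.58.

$3.58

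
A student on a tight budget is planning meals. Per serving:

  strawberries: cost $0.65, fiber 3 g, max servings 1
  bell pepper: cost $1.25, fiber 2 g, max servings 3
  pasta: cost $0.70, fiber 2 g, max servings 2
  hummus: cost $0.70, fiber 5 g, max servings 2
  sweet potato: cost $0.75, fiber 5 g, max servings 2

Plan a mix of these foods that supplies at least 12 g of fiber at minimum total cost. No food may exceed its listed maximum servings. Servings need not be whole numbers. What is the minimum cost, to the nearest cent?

$1.70

Cost per g of fiber: hummus $0.1400, sweet potato $0.1500, strawberries $0.2167, pasta $0.3500, bell pepper $0.6250.
Take 2 servings of hummus: +10.0 g fiber for $1.40 (total $1.40, still need 2.0 g).
Take 0.4 servings of sweet potato: +2.0 g fiber for $0.30 (total $1.70, still need 0.0 g).
Greedy by cheapest-per-g is optimal for a single linear constraint, so the minimum cost is $1.70.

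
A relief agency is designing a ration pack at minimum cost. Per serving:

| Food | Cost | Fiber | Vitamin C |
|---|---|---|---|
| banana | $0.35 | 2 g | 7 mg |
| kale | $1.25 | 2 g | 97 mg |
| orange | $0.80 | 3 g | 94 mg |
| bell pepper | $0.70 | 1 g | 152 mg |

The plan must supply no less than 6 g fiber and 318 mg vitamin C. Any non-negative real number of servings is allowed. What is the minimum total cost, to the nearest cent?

This is a tiny linear program; its minimum lies at a vertex of the feasible set. List the vertices and price them.
banana only: max(6/2, 318/7) = 45.43 servings → $15.90.
kale only: max(6/2, 318/97) = 3.278 servings → $4.10.
orange only: max(6/3, 318/94) = 3.383 servings → $2.71.
bell pepper only: max(6/1, 318/152) = 6 servings → $4.20.
banana + kale: the both-tight solution has a negative serving — not a feasible corner.
banana + orange: intersection lies outside the first quadrant.
banana + bell pepper with both tight: 2 servings and 2 servings → $2.10.
kale + orange: the both-tight solution has a negative serving — not a feasible corner.
kale + bell pepper with both tight: 2.87 servings and 0.2609 servings → $3.77.
orange + bell pepper with both tight: 1.641 servings and 1.077 servings → $2.07.
Cheapest feasible corner: $2.07.

$2.07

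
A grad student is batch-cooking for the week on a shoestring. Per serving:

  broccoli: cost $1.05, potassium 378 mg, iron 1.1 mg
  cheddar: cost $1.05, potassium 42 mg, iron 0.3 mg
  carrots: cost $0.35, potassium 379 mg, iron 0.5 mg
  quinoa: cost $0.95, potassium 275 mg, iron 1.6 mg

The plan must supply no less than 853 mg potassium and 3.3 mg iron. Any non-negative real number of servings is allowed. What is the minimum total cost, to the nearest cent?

The cheapest plan sits at a corner of the feasible region — with two constraints it uses at most two foods.
broccoli only: max(853/378, 3.3/1.1) = 3 servings → $3.15.
cheddar only: max(853/42, 3.3/0.3) = 20.31 servings → $21.32.
carrots only: max(853/379, 3.3/0.5) = 6.6 servings → $2.31.
quinoa only: max(853/275, 3.3/1.6) = 3.102 servings → $2.95.
broccoli + cheddar with both tight: 1.746 servings and 4.6 servings → $6.66.
broccoli + carrots: intersection lies outside the first quadrant.
broccoli + quinoa with both tight: 1.513 servings and 1.022 servings → $2.56.
cheddar + carrots with both tight: 8.891 servings and 1.265 servings → $9.78.
cheddar + quinoa: intersection lies outside the first quadrant.
carrots + quinoa with both tight: 0.9753 servings and 1.758 servings → $2.01.
The minimum over all feasible corners is $2.01.

$2.01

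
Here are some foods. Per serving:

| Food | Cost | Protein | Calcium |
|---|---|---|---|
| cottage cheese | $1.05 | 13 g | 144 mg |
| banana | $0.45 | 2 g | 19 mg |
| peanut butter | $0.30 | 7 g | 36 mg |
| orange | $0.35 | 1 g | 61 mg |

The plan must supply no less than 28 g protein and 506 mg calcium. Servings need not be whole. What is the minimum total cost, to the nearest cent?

$3.19

Compare the cost at each extreme point of the feasible region.
cottage cheese only: max(28/13, 506/144) = 3.514 servings → $3.69.
banana only: max(28/2, 506/19) = 26.63 servings → $11.98.
peanut butter only: max(28/7, 506/36) = 14.06 servings → $4.22.
orange only: max(28/1, 506/61) = 28 servings → $9.80.
cottage cheese + banana: the both-tight solution has a negative serving — not a feasible corner.
cottage cheese + peanut butter: the both-tight solution has a negative serving — not a feasible corner.
cottage cheese + orange with both tight: 1.852 servings and 3.923 servings → $3.32.
banana + peanut butter with both targets exact would need a negative amount; discard.
banana + orange with both tight: 11.67 servings and 4.66 servings → $6.88.
peanut butter + orange with both tight: 3.074 servings and 6.481 servings → $3.19.
Cheapest feasible corner: $3.19.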